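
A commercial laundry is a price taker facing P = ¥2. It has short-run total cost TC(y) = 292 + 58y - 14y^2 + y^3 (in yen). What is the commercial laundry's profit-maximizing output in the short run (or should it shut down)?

Shut down

From TC, MC = TC'(y) = 58 - 28y + 3y^2 and AVC = VC/y = 58 - 14y + y^2.
AVC is minimized where dAVC/dy = -14 + 2y = 0, at y = 7; min AVC = 58 - 14·7 + 7^2 = ¥9.
With P < min AVC (¥2 < ¥9), every unit sold adds to the loss.
Best response: produce nothing and absorb the ¥292 fixed cost.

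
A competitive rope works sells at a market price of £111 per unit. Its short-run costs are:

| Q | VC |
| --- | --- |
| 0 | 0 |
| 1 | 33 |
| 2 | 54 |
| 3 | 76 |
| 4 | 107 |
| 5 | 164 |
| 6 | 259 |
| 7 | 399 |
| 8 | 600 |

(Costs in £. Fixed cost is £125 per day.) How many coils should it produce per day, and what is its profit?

Q = 6; profit = £282

Tabulate TR − TC: Q=0: -125; Q=1: -47; Q=2: 43; Q=3: 132; Q=4: 212; Q=5: 266; Q=6: 282; Q=7: 253; Q=8: 163.
Profit is maximized at Q = 6. AVC there is 259/6 = £43.17 ≤ P, so producing beats shutting down (which would give -£125).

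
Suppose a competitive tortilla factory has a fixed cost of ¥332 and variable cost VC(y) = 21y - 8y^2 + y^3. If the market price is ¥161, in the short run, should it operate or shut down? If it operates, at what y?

Strip out fixed cost: VC = 21y - 8y^2 + y^3. Then AVC = 21 - 8y + y^2 and MC = 21 - 16y + 3y^2.
AVC hits its minimum where MC = AVC, at y = 4, giving min AVC = 21 - 8·4 + 4^2 = ¥5.
Because ¥161 ≥ ¥5, revenue can cover variable cost; the firm operates.
Solving P = MC: -140 - 16y + 3y^2 = 0 ⇒ y = -14/3 or 10. On the upward-sloping branch, y* = 10.
Check: AVC at y = 10 is ¥41 ≤ P, so revenue covers variable cost.
Profit = P·y − TC = 161·10 − 742 = ¥868.

Produce at y = 10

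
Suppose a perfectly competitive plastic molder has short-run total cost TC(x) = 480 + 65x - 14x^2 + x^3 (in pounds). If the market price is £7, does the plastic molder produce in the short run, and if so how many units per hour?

Shut down

Variable cost is VC = 65x - 14x^2 + x^3, so AVC = VC/x = 65 - 14x + x^2 and MC = dTC/dx = 65 - 28x + 3x^2.
AVC is minimized where dAVC/dx = -14 + 2x = 0, at x = 7; min AVC = 65 - 14·7 + 7^2 = £16.
With P < min AVC (£7 < £16), every unit sold adds to the loss.
Shutting down limits the loss to fixed cost, £480.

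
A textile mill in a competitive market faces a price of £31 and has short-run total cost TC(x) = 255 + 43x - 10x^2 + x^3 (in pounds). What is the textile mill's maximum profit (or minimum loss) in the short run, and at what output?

AVC = 43 - 10x + x^2 has its minimum £18 at x = 5; price £31 clears that bar, so the firm operates.
MC = 43 - 20x + 3x^2. Setting P = MC and taking the root on the rising branch gives x* = 6.
TR = 31·6 = 186. TC = 255 + 114 = 369. Profit = 186 − 369 = -£183.
Shutting down would mean losing the fixed cost of £255, so operating at a loss of £183 is better by £72.

Profit = -£183 at x = 6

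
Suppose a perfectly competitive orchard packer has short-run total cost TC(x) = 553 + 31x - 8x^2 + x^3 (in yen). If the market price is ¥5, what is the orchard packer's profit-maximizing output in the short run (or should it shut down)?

Shut down

Strip out fixed cost: VC = 31x - 8x^2 + x^3. Then AVC = 31 - 8x + x^2 and MC = 31 - 16x + 3x^2.
The AVC parabola has its vertex at x = 8/2 = 4, where AVC = 31 - 8·4 + 4^2 = ¥15.
Since P = ¥5 < min AVC = ¥15, price fails to cover variable cost at any output.
The firm minimizes its loss by shutting down and losing only its fixed cost of ¥553.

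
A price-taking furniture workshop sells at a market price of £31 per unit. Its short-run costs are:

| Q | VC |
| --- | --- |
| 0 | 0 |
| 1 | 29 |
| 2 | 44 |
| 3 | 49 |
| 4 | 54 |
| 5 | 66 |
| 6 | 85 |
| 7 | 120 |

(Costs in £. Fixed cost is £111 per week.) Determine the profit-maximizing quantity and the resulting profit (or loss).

Profit at each row (π = 31Q − TC): Q=0: -111; Q=1: -109; Q=2: -93; Q=3: -67; Q=4: -41; Q=5: -22; Q=6: -10; Q=7: -14.
Profit is maximized at Q = 6. AVC there is 85/6 = £14.17 ≤ P, so producing beats shutting down (which would give -£111).

Q = 6; profit = -£10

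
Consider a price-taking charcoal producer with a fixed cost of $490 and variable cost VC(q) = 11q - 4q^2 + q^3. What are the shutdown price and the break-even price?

Shutdown price = min AVC. AVC = 11 - 4q + q^2, with vertex at q = 2 and minimum $7.
ATC = 490/q + 11 - 4q + q^2. Setting dATC/dq = −490/q^2 − 4 + 2q = 0 gives q = 7 (since 2·7^3 − 4·7^2 = 490).
min ATC = 490/7 + 11 − 4·7 + 7^2 = $102. That is the break-even price.
For $7 ≤ P < $102 the firm produces at a loss; below $7 it shuts down.

Shutdown price = $7; break-even price = $102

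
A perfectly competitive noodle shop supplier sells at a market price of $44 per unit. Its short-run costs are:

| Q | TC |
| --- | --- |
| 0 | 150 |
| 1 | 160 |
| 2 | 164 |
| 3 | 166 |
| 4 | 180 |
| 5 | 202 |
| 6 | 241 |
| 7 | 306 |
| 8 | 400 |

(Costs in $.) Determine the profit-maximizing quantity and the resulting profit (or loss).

Tabulate TR − TC: Q=0: -150; Q=1: -116; Q=2: -76; Q=3: -34; Q=4: -4; Q=5: 18; Q=6: 23; Q=7: 2; Q=8: -48.
Profit is maximized at Q = 6. AVC there is 91/6 = $15.17 ≤ P, so producing beats shutting down (which would give -$150).

Q = 6; profit = $23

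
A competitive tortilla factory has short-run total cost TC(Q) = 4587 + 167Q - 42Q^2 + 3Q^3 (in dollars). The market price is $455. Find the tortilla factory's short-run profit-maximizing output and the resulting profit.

Profit = -$267 at Q = 12

AVC = 167 - 42Q + 3Q^2 has its minimum $20 at Q = 7; price $455 clears that bar, so the firm operates.
With MC = 167 - 84Q + 9Q^2, P = MC on the upward-sloping part at Q* = 12.
TR = 455·12 = 5460. TC = 4587 + 1140 = 5727. Profit = 5460 − 5727 = -$267.
That loss of $267 beats the $4587 the firm would lose by shutting down; producing recovers $4320 of fixed cost.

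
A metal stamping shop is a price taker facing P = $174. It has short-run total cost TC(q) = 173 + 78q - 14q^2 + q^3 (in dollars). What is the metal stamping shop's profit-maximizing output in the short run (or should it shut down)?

Produce at q = 12

Strip out fixed cost: VC = 78q - 14q^2 + q^3. Then AVC = 78 - 14q + q^2 and MC = 78 - 28q + 3q^2.
AVC hits its minimum where MC = AVC, at q = 7, giving min AVC = 78 - 14·7 + 7^2 = $29.
Because $174 ≥ $29, revenue can cover variable cost; the firm operates.
Set P = MC: 174 = 78 - 28q + 3q^2 → -96 - 28q + 3q^2 = 0. The roots are q = -8/3 and q = 12; the profit-maximizing output is on the rising part of MC, so q* = 12.
Check: AVC at q = 12 is $54 ≤ P, so revenue covers variable cost.
Profit = P·q − TC = 174·12 − 821 = $1267.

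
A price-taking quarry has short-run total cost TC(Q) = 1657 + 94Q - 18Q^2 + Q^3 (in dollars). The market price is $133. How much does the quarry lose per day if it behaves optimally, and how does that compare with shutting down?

Profit = -$305 at Q = 13

AVC = 94 - 18Q + Q^2; min AVC = $13 at Q = 9. Since P = $133 ≥ min AVC, the firm produces.
MC = 94 - 36Q + 3Q^2. Setting P = MC and taking the root on the rising branch gives Q* = 13.
TR = 133·13 = 1729. TC = 1657 + 377 = 2034. Profit = 1729 − 2034 = -$305.
Shutting down would mean losing the fixed cost of $1657, so operating at a loss of $305 is better by $1352.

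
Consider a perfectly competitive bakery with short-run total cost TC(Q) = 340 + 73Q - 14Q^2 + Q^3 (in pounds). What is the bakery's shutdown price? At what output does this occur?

£24 per unit, at Q = 7

The shutdown price is the minimum of AVC. VC = 73Q - 14Q^2 + Q^3, so AVC = 73 - 14Q + Q^2.
At the minimum of AVC, MC = AVC. MC = 73 - 28Q + 3Q^2; setting MC = AVC gives 2Q^2 - 14Q = 0, so Q = 7. min AVC = 24.
For P < £24 the firm produces nothing.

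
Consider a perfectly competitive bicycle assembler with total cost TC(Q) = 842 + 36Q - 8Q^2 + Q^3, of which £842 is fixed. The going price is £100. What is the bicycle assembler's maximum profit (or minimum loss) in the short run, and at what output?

AVC = 36 - 8Q + Q^2; min AVC = £20 at Q = 4. Since P = £100 ≥ min AVC, the firm produces.
MC = 36 - 16Q + 3Q^2. Setting P = MC and taking the root on the rising branch gives Q* = 8.
TR = 100·8 = 800. TC = 842 + 288 = 1130. Profit = 800 − 1130 = -£330.
By producing, the firm covers all variable cost plus £512 of fixed cost; shutting down would lose the full £842.

Profit = -£330 at Q = 8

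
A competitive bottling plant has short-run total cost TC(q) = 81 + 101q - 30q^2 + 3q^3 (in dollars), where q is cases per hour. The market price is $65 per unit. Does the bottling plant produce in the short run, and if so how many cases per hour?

From TC, MC = TC'(q) = 101 - 60q + 9q^2 and AVC = VC/q = 101 - 30q + 3q^2.
AVC is minimized where dAVC/dq = -30 + 6q = 0, at q = 5; min AVC = 101 - 30·5 + 3·5^2 = $26.
P = $65 exceeds min AVC = $26, so the firm stays open.
Solving P = MC: 36 - 60q + 9q^2 = 0 ⇒ q = 2/3 or 6. On the upward-sloping branch, q* = 6.
Check: AVC at q = 6 is $29 ≤ P, so revenue covers variable cost.
Profit = P·q − TC = 65·6 − 255 = $135.

Produce at q = 6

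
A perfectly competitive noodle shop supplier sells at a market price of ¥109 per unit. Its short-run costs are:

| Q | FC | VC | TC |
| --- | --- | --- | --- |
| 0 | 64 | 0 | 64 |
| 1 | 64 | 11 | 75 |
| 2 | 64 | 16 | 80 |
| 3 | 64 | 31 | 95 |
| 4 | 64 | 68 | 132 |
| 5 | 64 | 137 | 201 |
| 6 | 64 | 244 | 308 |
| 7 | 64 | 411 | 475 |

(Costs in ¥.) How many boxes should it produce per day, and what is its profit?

Q = 6; profit = ¥346

Tabulate TR − TC: Q=0: -64; Q=1: 34; Q=2: 138; Q=3: 232; Q=4: 304; Q=5: 344; Q=6: 346; Q=7: 288.
Profit is maximized at Q = 6. AVC there is 244/6 = ¥40.67 ≤ P, so producing beats shutting down (which would give -¥64).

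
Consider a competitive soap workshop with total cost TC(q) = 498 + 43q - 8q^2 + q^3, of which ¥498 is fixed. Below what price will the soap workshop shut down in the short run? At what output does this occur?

¥27 per unit, at q = 4

The firm shuts down when price falls below the minimum of average variable cost. AVC = VC/q = 43 - 8q + q^2.
At the minimum of AVC, MC = AVC. MC = 43 - 16q + 3q^2; setting MC = AVC gives 2q^2 - 8q = 0, so q = 4. min AVC = 27.
So the shutdown price is ¥27.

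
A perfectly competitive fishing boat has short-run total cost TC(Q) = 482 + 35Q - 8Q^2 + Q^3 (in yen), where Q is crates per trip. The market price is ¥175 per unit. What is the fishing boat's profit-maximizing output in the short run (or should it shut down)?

Produce at Q = 10

Strip out fixed cost: VC = 35Q - 8Q^2 + Q^3. Then AVC = 35 - 8Q + Q^2 and MC = 35 - 16Q + 3Q^2.
The AVC parabola has its vertex at Q = 8/2 = 4, where AVC = 35 - 8·4 + 4^2 = ¥19.
Because ¥175 ≥ ¥19, revenue can cover variable cost; the firm operates.
Solving P = MC: -140 - 16Q + 3Q^2 = 0 ⇒ Q = -14/3 or 10. On the upward-sloping branch, Q* = 10.
Check: AVC at Q = 10 is ¥55 ≤ P, so revenue covers variable cost.
Profit = P·Q − TC = 175·10 − 1032 = ¥718.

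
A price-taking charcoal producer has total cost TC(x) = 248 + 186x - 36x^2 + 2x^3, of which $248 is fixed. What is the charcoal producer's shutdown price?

$24 per unit

The firm shuts down when price falls below the minimum of average variable cost. AVC = VC/x = 186 - 36x + 2x^2.
At the minimum of AVC, MC = AVC. MC = 186 - 72x + 6x^2; setting MC = AVC gives 4x^2 - 36x = 0, so x = 9. min AVC = 24.
The firm shuts down for any P below $24.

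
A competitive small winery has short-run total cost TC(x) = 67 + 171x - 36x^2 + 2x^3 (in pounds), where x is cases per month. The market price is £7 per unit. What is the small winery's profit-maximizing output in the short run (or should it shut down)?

Shut down

Variable cost is VC = 171x - 36x^2 + 2x^3, so AVC = VC/x = 171 - 36x + 2x^2 and MC = dTC/dx = 171 - 72x + 6x^2.
The AVC parabola has its vertex at x = 36/4 = 9, where AVC = 171 - 36·9 + 2·9^2 = £9.
With P < min AVC (£7 < £9), every unit sold adds to the loss.
Best response: produce nothing and absorb the £67 fixed cost.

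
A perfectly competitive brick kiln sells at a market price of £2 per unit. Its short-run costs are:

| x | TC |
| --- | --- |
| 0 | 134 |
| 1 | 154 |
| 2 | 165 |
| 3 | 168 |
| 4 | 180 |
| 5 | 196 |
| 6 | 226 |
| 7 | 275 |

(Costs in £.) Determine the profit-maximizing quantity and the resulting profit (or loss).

Compute π = P·x − TC at each output: x=0: -134; x=1: -152; x=2: -161; x=3: -162; x=4: -172; x=5: -186; x=6: -214; x=7: -261.
Profit is highest at x = 0. Equivalently, the lowest AVC in the table is 34/3 ≈ £11.33 at x = 3, and P = £2 falls below it — price never covers variable cost, so the firm shuts down and loses only its fixed cost.

x = 0 (shut down); profit = -£134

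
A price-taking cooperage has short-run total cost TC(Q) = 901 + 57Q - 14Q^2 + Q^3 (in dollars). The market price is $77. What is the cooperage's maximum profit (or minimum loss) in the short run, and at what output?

AVC = 57 - 14Q + Q^2; min AVC = $8 at Q = 7. Since P = $77 ≥ min AVC, the firm produces.
With MC = 57 - 28Q + 3Q^2, P = MC on the upward-sloping part at Q* = 10.
TR = 77·10 = 770. TC = 901 + 170 = 1071. Profit = 770 − 1071 = -$301.
By producing, the firm covers all variable cost plus $600 of fixed cost; shutting down would lose the full $901.

Profit = -$301 at Q = 10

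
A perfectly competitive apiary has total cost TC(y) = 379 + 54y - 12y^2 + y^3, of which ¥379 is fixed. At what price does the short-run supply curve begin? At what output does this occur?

The firm shuts down when price falls below the minimum of average variable cost. AVC = VC/y = 54 - 12y + y^2.
At the minimum of AVC, MC = AVC. MC = 54 - 24y + 3y^2; setting MC = AVC gives 2y^2 - 12y = 0, so y = 6. min AVC = 18.
So the shutdown price is ¥18.

¥18 per unit, at y = 6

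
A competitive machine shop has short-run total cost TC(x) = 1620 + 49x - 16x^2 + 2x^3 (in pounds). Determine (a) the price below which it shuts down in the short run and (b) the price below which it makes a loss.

Shutdown price = £17; break-even price = £247

Shutdown price = min AVC. AVC = 49 - 16x + 2x^2, with vertex at x = 4 and minimum £17.
ATC = 1620/x + 49 - 16x + 2x^2. Setting dATC/dx = −1620/x^2 − 16 + 4x = 0 gives x = 9 (since 4·9^3 − 16·9^2 = 1620).
min ATC = 1620/9 + 49 − 16·9 + 2·9^2 = £247. That is the break-even price.
Between these two prices the firm operates at a loss; above £247 it earns a profit.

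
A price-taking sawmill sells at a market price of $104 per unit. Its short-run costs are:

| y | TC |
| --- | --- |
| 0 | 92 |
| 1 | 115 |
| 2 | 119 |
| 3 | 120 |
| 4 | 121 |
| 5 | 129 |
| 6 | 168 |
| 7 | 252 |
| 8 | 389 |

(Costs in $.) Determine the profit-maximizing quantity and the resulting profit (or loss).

y = 7; profit = $476

Tabulate TR − TC: y=0: -92; y=1: -11; y=2: 89; y=3: 192; y=4: 295; y=5: 391; y=6: 456; y=7: 476; y=8: 443.
Profit is maximized at y = 7. AVC there is 160/7 = $22.86 ≤ P, so producing beats shutting down (which would give -$92).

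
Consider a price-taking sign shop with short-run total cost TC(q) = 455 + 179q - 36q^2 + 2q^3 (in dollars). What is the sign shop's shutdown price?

Short-run supply begins at min AVC. From VC = 179q - 36q^2 + 2q^3, AVC = 179 - 36q + 2q^2.
At the minimum of AVC, MC = AVC. MC = 179 - 72q + 6q^2; setting MC = AVC gives 4q^2 - 36q = 0, so q = 9. min AVC = 17.
For P < $17 the firm produces nothing.

$17 per unit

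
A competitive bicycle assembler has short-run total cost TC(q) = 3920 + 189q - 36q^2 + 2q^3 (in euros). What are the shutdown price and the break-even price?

Shutdown price = €27; break-even price = €357

Shutdown price = min AVC. AVC = 189 - 36q + 2q^2, with vertex at q = 9 and minimum €27.
ATC = 3920/q + 189 - 36q + 2q^2. Setting dATC/dq = −3920/q^2 − 36 + 4q = 0 gives q = 14 (since 4·14^3 − 36·14^2 = 3920).
min ATC = 3920/14 + 189 − 36·14 + 2·14^2 = €357. That is the break-even price.
For €27 ≤ P < €357 the firm produces at a loss; below €27 it shuts down.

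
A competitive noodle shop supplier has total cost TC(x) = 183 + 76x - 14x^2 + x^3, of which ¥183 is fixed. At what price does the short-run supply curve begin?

¥27 per unit

The shutdown price is the minimum of AVC. VC = 76x - 14x^2 + x^3, so AVC = 76 - 14x + x^2.
dAVC/dx = -14 + 2x = 0 gives x = 7. min AVC = 76 - 14·7 + 7^2 = 27.
So the shutdown price is ¥27.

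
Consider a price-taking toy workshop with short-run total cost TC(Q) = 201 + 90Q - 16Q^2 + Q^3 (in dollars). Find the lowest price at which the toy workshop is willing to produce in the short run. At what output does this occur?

The firm shuts down when price falls below the minimum of average variable cost. AVC = VC/Q = 90 - 16Q + Q^2.
dAVC/dQ = -16 + 2Q = 0 gives Q = 8. min AVC = 90 - 16·8 + 8^2 = 26.
The firm shuts down for any P below $26.

$26 per unit, at Q = 8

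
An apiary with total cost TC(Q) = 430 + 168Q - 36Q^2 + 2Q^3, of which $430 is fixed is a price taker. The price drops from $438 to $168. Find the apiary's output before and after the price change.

Output falls from 15 to 12

MC = 168 - 72Q + 6Q^2; the shutdown threshold is min AVC = $6 (at Q = 9).
At P = $438 ≥ min AVC, set P = MC on the rising branch: Q = 15.
At P = $168 ≥ min AVC, set P = MC: Q = 12. The firm stays open but cuts output.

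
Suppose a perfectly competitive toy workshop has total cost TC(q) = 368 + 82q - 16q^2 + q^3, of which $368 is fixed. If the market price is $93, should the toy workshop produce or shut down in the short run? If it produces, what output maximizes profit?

Produce at q = 11

Variable cost is VC = 82q - 16q^2 + q^3, so AVC = VC/q = 82 - 16q + q^2 and MC = dTC/dq = 82 - 32q + 3q^2.
AVC is minimized where dAVC/dq = -16 + 2q = 0, at q = 8; min AVC = 82 - 16·8 + 8^2 = $18.
P = $93 exceeds min AVC = $18, so the firm stays open.
P = MC gives -11 - 32q + 3q^2 = 0, with roots -1/3 and 11. Take the larger (rising MC): q* = 11.
Check: AVC at q = 11 is $27 ≤ P, so revenue covers variable cost.
Profit = P·q − TC = 93·11 − 665 = $358.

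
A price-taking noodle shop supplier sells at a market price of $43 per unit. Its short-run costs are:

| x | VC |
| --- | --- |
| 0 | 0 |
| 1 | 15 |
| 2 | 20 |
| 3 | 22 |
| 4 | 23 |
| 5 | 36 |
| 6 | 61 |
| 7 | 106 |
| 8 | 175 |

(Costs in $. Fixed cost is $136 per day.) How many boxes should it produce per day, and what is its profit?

Profit at each row (π = 43x − TC): x=0: -136; x=1: -108; x=2: -70; x=3: -29; x=4: 13; x=5: 43; x=6: 61; x=7: 59; x=8: 33.
Profit is maximized at x = 6. AVC there is 61/6 = $10.17 ≤ P, so producing beats shutting down (which would give -$136).

x = 6; profit = $61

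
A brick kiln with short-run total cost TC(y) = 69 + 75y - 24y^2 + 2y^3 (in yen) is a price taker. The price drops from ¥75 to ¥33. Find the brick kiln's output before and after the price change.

MC = 75 - 48y + 6y^2; the shutdown threshold is min AVC = ¥3 (at y = 6).
At P = ¥75 ≥ min AVC, set P = MC on the rising branch: y = 8.
At P = ¥33 ≥ min AVC, set P = MC: y = 7. The firm stays open but cuts output.

Output falls from 8 to 7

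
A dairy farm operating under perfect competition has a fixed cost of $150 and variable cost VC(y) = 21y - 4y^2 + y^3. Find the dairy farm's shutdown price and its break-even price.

Shutdown price = $17; break-even price = $56

Shutdown price = min AVC. AVC = 21 - 4y + y^2, with vertex at y = 2 and minimum $17.
ATC = 150/y + 21 - 4y + y^2. Setting dATC/dy = −150/y^2 − 4 + 2y = 0 gives y = 5 (since 2·5^3 − 4·5^2 = 150).
min ATC = 150/5 + 21 − 4·5 + 5^2 = $56. That is the break-even price.
Between these two prices the firm operates at a loss; above $56 it earns a profit.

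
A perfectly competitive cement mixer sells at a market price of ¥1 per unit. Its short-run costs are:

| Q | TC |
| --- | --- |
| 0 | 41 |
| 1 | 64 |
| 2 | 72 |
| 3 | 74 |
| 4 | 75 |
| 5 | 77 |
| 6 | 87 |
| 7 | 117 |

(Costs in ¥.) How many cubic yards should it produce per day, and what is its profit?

Q = 0 (shut down); profit = -¥41

Tabulate TR − TC: Q=0: -41; Q=1: -63; Q=2: -70; Q=3: -71; Q=4: -71; Q=5: -72; Q=6: -81; Q=7: -110.
Profit is highest at Q = 0. Equivalently, the lowest AVC in the table is 36/5 ≈ ¥7.20 at Q = 5, and P = ¥1 falls below it — price never covers variable cost, so the firm shuts down and loses only its fixed cost.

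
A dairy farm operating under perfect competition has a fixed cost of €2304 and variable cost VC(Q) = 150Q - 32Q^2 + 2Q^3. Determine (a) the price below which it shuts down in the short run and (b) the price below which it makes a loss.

Shutdown price = €22; break-even price = €246

AVC = 150 - 32Q + 2Q^2; minimized at Q = 8, giving min AVC = €22. That is the shutdown price.
ATC = 2304/Q + 150 - 32Q + 2Q^2. Setting dATC/dQ = −2304/Q^2 − 32 + 4Q = 0 gives Q = 12 (since 4·12^3 − 32·12^2 = 2304).
min ATC = 2304/12 + 150 − 32·12 + 2·12^2 = €246. That is the break-even price.
For €22 ≤ P < €246 the firm produces at a loss; below €22 it shuts down.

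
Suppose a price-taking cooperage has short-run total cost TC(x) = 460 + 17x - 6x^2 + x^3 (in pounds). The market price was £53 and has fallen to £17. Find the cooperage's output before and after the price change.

Output falls from 6 to 4

AVC = 17 - 6x + x^2, minimized at x = 3 where min AVC = £8. MC = 17 - 12x + 3x^2.
With P = £53 above the shutdown price, P = MC gives x = 6.
At P = £17 ≥ min AVC, set P = MC: x = 4. The firm stays open but cuts output.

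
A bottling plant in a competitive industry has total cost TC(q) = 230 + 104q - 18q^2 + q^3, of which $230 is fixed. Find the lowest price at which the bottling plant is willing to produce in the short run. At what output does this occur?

$23 per unit, at q = 9

The firm shuts down when price falls below the minimum of average variable cost. AVC = VC/q = 104 - 18q + q^2.
At the minimum of AVC, MC = AVC. MC = 104 - 36q + 3q^2; setting MC = AVC gives 2q^2 - 18q = 0, so q = 9. min AVC = 23.
The firm shuts down for any P below $23.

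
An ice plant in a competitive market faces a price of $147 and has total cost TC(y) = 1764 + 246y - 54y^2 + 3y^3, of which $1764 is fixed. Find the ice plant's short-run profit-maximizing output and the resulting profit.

Profit = -$312 at y = 11

AVC = 246 - 54y + 3y^2; min AVC = $3 at y = 9. Since P = $147 ≥ min AVC, the firm produces.
MC = 246 - 108y + 9y^2. Setting P = MC and taking the root on the rising branch gives y* = 11.
TR = 147·11 = 1617. TC = 1764 + 165 = 1929. Profit = 1617 − 1929 = -$312.
Shutting down would mean losing the fixed cost of $1764, so operating at a loss of $312 is better by $1452.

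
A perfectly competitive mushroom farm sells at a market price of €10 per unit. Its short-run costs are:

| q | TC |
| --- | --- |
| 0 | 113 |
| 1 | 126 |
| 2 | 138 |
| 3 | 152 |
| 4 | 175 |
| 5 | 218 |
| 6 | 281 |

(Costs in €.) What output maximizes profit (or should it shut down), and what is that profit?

Tabulate TR − TC: q=0: -113; q=1: -116; q=2: -118; q=3: -122; q=4: -135; q=5: -168; q=6: -221.
Profit is highest at q = 0. Equivalently, the lowest AVC in the table is 25/2 ≈ €12.50 at q = 2, and P = €10 falls below it — price never covers variable cost, so the firm shuts down and loses only its fixed cost.

q = 0 (shut down); profit = -€113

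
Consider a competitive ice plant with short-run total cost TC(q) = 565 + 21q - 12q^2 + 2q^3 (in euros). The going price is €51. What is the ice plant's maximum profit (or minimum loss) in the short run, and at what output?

Profit = -€365 at q = 5

AVC = 21 - 12q + 2q^2; min AVC = €3 at q = 3. Since P = €51 ≥ min AVC, the firm produces.
MC = 21 - 24q + 6q^2. Setting P = MC and taking the root on the rising branch gives q* = 5.
TR = 51·5 = 255. TC = 565 + 55 = 620. Profit = 255 − 620 = -€365.
By producing, the firm covers all variable cost plus €200 of fixed cost; shutting down would lose the full €565.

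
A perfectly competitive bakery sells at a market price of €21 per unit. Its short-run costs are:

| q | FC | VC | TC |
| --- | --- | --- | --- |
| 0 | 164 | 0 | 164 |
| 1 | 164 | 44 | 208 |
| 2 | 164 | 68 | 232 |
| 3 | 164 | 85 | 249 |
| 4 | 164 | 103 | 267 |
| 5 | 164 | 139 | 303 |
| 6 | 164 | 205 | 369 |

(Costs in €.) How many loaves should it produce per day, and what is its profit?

q = 0 (shut down); profit = -€164

Profit at each row (π = 21q − TC): q=0: -164; q=1: -187; q=2: -190; q=3: -186; q=4: -183; q=5: -198; q=6: -243.
Profit is highest at q = 0. Equivalently, the lowest AVC in the table is 103/4 ≈ €25.75 at q = 4, and P = €21 falls below it — price never covers variable cost, so the firm shuts down and loses only its fixed cost.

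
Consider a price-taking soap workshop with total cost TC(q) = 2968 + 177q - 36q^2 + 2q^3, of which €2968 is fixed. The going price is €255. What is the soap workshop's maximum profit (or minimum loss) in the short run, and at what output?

AVC = 177 - 36q + 2q^2; min AVC = €15 at q = 9. Since P = €255 ≥ min AVC, the firm produces.
MC = 177 - 72q + 6q^2. Setting P = MC and taking the root on the rising branch gives q* = 13.
TR = 255·13 = 3315. TC = 2968 + 611 = 3579. Profit = 3315 − 3579 = -€264.
By producing, the firm covers all variable cost plus €2704 of fixed cost; shutting down would lose the full €2968.

Profit = -€264 at q = 13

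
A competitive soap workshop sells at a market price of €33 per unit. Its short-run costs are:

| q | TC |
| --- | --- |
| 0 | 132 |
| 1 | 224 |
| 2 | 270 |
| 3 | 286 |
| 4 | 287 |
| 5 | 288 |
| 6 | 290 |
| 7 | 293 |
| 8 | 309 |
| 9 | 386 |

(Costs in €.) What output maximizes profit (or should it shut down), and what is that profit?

Profit at each row (π = 33q − TC): q=0: -132; q=1: -191; q=2: -204; q=3: -187; q=4: -155; q=5: -123; q=6: -92; q=7: -62; q=8: -45; q=9: -89.
Profit is maximized at q = 8. AVC there is 177/8 = €22.12 ≤ P, so producing beats shutting down (which would give -€132).

q = 8; profit = -€45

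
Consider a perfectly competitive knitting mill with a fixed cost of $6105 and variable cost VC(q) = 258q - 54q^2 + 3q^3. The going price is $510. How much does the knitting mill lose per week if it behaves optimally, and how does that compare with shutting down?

AVC = 258 - 54q + 3q^2; min AVC = $15 at q = 9. Since P = $510 ≥ min AVC, the firm produces.
MC = 258 - 108q + 9q^2. Setting P = MC and taking the root on the rising branch gives q* = 14.
TR = 510·14 = 7140. TC = 6105 + 1260 = 7365. Profit = 7140 − 7365 = -$225.
Shutting down would mean losing the fixed cost of $6105, so operating at a loss of $225 is better by $5880.

Profit = -$225 at q = 14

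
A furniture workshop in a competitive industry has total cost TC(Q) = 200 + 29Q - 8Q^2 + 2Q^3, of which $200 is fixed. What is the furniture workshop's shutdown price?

The firm shuts down when price falls below the minimum of average variable cost. AVC = VC/Q = 29 - 8Q + 2Q^2.
dAVC/dQ = -8 + 4Q = 0 gives Q = 2. min AVC = 29 - 8·2 + 2·2^2 = 21.
So the shutdown price is $21.

$21 per unit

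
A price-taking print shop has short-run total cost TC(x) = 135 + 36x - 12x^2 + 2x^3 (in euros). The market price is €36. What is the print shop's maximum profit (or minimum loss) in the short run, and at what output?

Profit = -€71 at x = 4

AVC = 36 - 12x + 2x^2 has its minimum €18 at x = 3; price €36 clears that bar, so the firm operates.
MC = 36 - 24x + 6x^2. Setting P = MC and taking the root on the rising branch gives x* = 4.
TR = 36·4 = 144. TC = 135 + 80 = 215. Profit = 144 − 215 = -€71.
Shutting down would mean losing the fixed cost of €135, so operating at a loss of €71 is better by €64.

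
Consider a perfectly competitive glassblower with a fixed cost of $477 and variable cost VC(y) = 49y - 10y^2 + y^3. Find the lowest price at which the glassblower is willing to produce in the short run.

The firm shuts down when price falls below the minimum of average variable cost. AVC = VC/y = 49 - 10y + y^2.
At the minimum of AVC, MC = AVC. MC = 49 - 20y + 3y^2; setting MC = AVC gives 2y^2 - 10y = 0, so y = 5. min AVC = 24.
So the shutdown price is $24.

$24 per unit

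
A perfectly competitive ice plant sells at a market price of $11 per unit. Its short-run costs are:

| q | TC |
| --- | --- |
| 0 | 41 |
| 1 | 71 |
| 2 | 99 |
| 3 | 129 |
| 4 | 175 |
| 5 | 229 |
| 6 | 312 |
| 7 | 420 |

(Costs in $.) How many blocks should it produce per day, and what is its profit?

Profit at each row (π = 11q − TC): q=0: -41; q=1: -60; q=2: -77; q=3: -96; q=4: -131; q=5: -174; q=6: -246; q=7: -343.
Profit is highest at q = 0. Equivalently, the lowest AVC in the table is 58/2 ≈ $29 at q = 2, and P = $11 falls below it — price never covers variable cost, so the firm shuts down and loses only its fixed cost.

q = 0 (shut down); profit = -$41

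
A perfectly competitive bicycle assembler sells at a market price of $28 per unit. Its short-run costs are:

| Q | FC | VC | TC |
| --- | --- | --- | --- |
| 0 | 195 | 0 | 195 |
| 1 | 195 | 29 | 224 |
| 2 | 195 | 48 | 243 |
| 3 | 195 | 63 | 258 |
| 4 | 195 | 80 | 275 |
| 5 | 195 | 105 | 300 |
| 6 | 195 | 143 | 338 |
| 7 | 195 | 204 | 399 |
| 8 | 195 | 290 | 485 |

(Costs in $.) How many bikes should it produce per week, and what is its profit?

Profit at each row (π = 28Q − TC): Q=0: -195; Q=1: -196; Q=2: -187; Q=3: -174; Q=4: -163; Q=5: -160; Q=6: -170; Q=7: -203; Q=8: -261.
Profit is maximized at Q = 5. AVC there is 105/5 = $21 ≤ P, so producing beats shutting down (which would give -$195).

Q = 5; profit = -$160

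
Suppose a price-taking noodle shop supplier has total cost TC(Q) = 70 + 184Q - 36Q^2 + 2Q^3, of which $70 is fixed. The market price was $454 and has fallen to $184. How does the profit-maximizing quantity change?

MC = 184 - 72Q + 6Q^2; the shutdown threshold is min AVC = $22 (at Q = 9).
At P = $454 ≥ min AVC, set P = MC on the rising branch: Q = 15.
At P = $184 ≥ min AVC, set P = MC: Q = 12. The firm stays open but cuts output.

Output falls from 15 to 12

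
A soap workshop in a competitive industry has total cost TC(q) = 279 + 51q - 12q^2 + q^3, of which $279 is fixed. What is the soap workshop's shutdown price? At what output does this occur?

The shutdown price is the minimum of AVC. VC = 51q - 12q^2 + q^3, so AVC = 51 - 12q + q^2.
At the minimum of AVC, MC = AVC. MC = 51 - 24q + 3q^2; setting MC = AVC gives 2q^2 - 12q = 0, so q = 6. min AVC = 15.
The firm shuts down for any P below $15.

$15 per unit, at q = 6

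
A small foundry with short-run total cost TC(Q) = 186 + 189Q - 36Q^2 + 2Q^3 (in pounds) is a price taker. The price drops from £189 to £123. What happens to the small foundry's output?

Output falls from 12 to 11

AVC = 189 - 36Q + 2Q^2, minimized at Q = 9 where min AVC = £27. MC = 189 - 72Q + 6Q^2.
With P = £189 above the shutdown price, P = MC gives Q = 12.
At P = £123 ≥ min AVC, set P = MC: Q = 11. The firm stays open but cuts output.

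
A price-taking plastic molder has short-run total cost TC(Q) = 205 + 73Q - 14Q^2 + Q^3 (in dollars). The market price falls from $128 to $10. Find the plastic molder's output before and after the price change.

MC = 73 - 28Q + 3Q^2; the shutdown threshold is min AVC = $24 (at Q = 7).
At P = $128 ≥ min AVC, set P = MC on the rising branch: Q = 11.
At P = $10 < min AVC = $24, price no longer covers variable cost at any output, so the firm shuts down: Q = 0.

Output falls from 11 to 0 (the firm shuts down)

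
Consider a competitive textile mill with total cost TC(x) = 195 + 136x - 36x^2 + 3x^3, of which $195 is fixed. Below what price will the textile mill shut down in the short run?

$28 per unit

The firm shuts down when price falls below the minimum of average variable cost. AVC = VC/x = 136 - 36x + 3x^2.
dAVC/dx = -36 + 6x = 0 gives x = 6. min AVC = 136 - 36·6 + 3·6^2 = 28.
The firm shuts down for any P below $28.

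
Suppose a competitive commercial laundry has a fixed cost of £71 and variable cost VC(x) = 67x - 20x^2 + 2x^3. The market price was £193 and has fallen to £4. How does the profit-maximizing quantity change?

AVC = 67 - 20x + 2x^2, minimized at x = 5 where min AVC = £17. MC = 67 - 40x + 6x^2.
With P = £193 above the shutdown price, P = MC gives x = 9.
At P = £4 < min AVC = £17, price no longer covers variable cost at any output, so the firm shuts down: x = 0.

Output falls from 9 to 0 (the firm shuts down)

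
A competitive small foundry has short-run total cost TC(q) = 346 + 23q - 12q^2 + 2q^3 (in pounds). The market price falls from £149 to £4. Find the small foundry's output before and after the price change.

AVC = 23 - 12q + 2q^2, minimized at q = 3 where min AVC = £5. MC = 23 - 24q + 6q^2.
At P = £149 ≥ min AVC, set P = MC on the rising branch: q = 7.
At P = £4 < min AVC = £5, price no longer covers variable cost at any output, so the firm shuts down: q = 0.

Output falls from 7 to 0 (the firm shuts down)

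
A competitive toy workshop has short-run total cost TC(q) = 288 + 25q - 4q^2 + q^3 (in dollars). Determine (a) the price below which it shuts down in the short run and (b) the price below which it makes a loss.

Shutdown price = $21; break-even price = $85

Shutdown price = min AVC. AVC = 25 - 4q + q^2, with vertex at q = 2 and minimum $21.
ATC = 288/q + 25 - 4q + q^2. Setting dATC/dq = −288/q^2 − 4 + 2q = 0 gives q = 6 (since 2·6^3 − 4·6^2 = 288).
min ATC = 288/6 + 25 − 4·6 + 6^2 = $85. That is the break-even price.
Between these two prices the firm operates at a loss; above $85 it earns a profit.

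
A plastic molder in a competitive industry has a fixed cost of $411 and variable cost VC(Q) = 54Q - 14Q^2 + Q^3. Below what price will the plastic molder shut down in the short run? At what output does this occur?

The shutdown price is the minimum of AVC. VC = 54Q - 14Q^2 + Q^3, so AVC = 54 - 14Q + Q^2.
dAVC/dQ = -14 + 2Q = 0 gives Q = 7. min AVC = 54 - 14·7 + 7^2 = 5.
For P < $5 the firm produces nothing.

$5 per unit, at Q = 7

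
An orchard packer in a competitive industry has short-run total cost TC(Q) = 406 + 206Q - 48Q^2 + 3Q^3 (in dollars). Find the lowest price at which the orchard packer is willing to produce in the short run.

The shutdown price is the minimum of AVC. VC = 206Q - 48Q^2 + 3Q^3, so AVC = 206 - 48Q + 3Q^2.
At the minimum of AVC, MC = AVC. MC = 206 - 96Q + 9Q^2; setting MC = AVC gives 6Q^2 - 48Q = 0, so Q = 8. min AVC = 14.
The firm shuts down for any P below $14.

$14 per unit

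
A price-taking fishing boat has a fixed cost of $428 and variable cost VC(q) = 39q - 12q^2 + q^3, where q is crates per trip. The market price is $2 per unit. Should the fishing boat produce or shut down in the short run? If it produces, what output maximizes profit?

Shut down

Strip out fixed cost: VC = 39q - 12q^2 + q^3. Then AVC = 39 - 12q + q^2 and MC = 39 - 24q + 3q^2.
AVC is minimized where dAVC/dq = -12 + 2q = 0, at q = 6; min AVC = 39 - 12·6 + 6^2 = $3.
P = $2 lies below min AVC = $3; no output level covers variable cost.
Shutting down limits the loss to fixed cost, $428.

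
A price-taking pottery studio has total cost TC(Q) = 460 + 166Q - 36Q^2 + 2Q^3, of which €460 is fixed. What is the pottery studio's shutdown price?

Short-run supply begins at min AVC. From VC = 166Q - 36Q^2 + 2Q^3, AVC = 166 - 36Q + 2Q^2.
At the minimum of AVC, MC = AVC. MC = 166 - 72Q + 6Q^2; setting MC = AVC gives 4Q^2 - 36Q = 0, so Q = 9. min AVC = 4.
For P < €4 the firm produces nothing.

€4 per unit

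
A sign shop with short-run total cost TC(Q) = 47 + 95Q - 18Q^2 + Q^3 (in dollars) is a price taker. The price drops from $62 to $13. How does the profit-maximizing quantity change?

Output falls from 11 to 0 (the firm shuts down)

AVC = 95 - 18Q + Q^2, minimized at Q = 9 where min AVC = $14. MC = 95 - 36Q + 3Q^2.
With P = $62 above the shutdown price, P = MC gives Q = 11.
At P = $13 < min AVC = $14, price no longer covers variable cost at any output, so the firm shuts down: Q = 0.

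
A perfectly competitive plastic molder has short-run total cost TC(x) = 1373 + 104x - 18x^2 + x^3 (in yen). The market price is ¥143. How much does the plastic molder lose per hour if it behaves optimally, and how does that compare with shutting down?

Profit = -¥21 at x = 13

AVC = 104 - 18x + x^2; min AVC = ¥23 at x = 9. Since P = ¥143 ≥ min AVC, the firm produces.
MC = 104 - 36x + 3x^2. Setting P = MC and taking the root on the rising branch gives x* = 13.
TR = 143·13 = 1859. TC = 1373 + 507 = 1880. Profit = 1859 − 1880 = -¥21.
Shutting down would mean losing the fixed cost of ¥1373, so operating at a loss of ¥21 is better by ¥1352.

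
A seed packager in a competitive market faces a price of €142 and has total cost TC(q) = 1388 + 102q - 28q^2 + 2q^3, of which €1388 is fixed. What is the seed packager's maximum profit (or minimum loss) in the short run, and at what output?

AVC = 102 - 28q + 2q^2; min AVC = €4 at q = 7. Since P = €142 ≥ min AVC, the firm produces.
MC = 102 - 56q + 6q^2. Setting P = MC and taking the root on the rising branch gives q* = 10.
TR = 142·10 = 1420. TC = 1388 + 220 = 1608. Profit = 1420 − 1608 = -€188.
By producing, the firm covers all variable cost plus €1200 of fixed cost; shutting down would lose the full €1388.

Profit = -€188 at q = 10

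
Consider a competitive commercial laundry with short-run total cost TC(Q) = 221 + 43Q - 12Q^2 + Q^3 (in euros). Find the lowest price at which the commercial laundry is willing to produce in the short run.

The shutdown price is the minimum of AVC. VC = 43Q - 12Q^2 + Q^3, so AVC = 43 - 12Q + Q^2.
dAVC/dQ = -12 + 2Q = 0 gives Q = 6. min AVC = 43 - 12·6 + 6^2 = 7.
The firm shuts down for any P below €7.

€7 per unit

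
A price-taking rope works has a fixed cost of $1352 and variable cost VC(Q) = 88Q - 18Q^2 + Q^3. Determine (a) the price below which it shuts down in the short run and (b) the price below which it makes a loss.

Shutdown price = $7; break-even price = $127

AVC = 88 - 18Q + Q^2; minimized at Q = 9, giving min AVC = $7. That is the shutdown price.
ATC = 1352/Q + 88 - 18Q + Q^2. Setting dATC/dQ = −1352/Q^2 − 18 + 2Q = 0 gives Q = 13 (since 2·13^3 − 18·13^2 = 1352).
min ATC = 1352/13 + 88 − 18·13 + 13^2 = $127. That is the break-even price.
Between these two prices the firm operates at a loss; above $127 it earns a profit.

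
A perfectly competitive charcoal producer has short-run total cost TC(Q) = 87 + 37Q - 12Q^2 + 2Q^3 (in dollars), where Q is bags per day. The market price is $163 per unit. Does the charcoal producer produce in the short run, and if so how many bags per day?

Strip out fixed cost: VC = 37Q - 12Q^2 + 2Q^3. Then AVC = 37 - 12Q + 2Q^2 and MC = 37 - 24Q + 6Q^2.
The AVC parabola has its vertex at Q = 12/4 = 3, where AVC = 37 - 12·3 + 2·3^2 = $19.
Because $163 ≥ $19, revenue can cover variable cost; the firm operates.
Solving P = MC: -126 - 24Q + 6Q^2 = 0 ⇒ Q = -3 or 7. On the upward-sloping branch, Q* = 7.
Check: AVC at Q = 7 is $51 ≤ P, so revenue covers variable cost.
Profit = P·Q − TC = 163·7 − 444 = $697.

Produce at Q = 7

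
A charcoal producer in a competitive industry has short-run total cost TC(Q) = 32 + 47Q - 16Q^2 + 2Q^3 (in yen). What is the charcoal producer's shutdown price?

¥15 per unit

The shutdown price is the minimum of AVC. VC = 47Q - 16Q^2 + 2Q^3, so AVC = 47 - 16Q + 2Q^2.
At the minimum of AVC, MC = AVC. MC = 47 - 32Q + 6Q^2; setting MC = AVC gives 4Q^2 - 16Q = 0, so Q = 4. min AVC = 15.
The firm shuts down for any P below ¥15.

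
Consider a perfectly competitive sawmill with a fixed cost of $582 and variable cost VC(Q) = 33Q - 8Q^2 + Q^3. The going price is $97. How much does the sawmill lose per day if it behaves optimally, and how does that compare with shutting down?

AVC = 33 - 8Q + Q^2; min AVC = $17 at Q = 4. Since P = $97 ≥ min AVC, the firm produces.
With MC = 33 - 16Q + 3Q^2, P = MC on the upward-sloping part at Q* = 8.
TR = 97·8 = 776. TC = 582 + 264 = 846. Profit = 776 − 846 = -$70.
Shutting down would mean losing the fixed cost of $582, so operating at a loss of $70 is better by $512.

Profit = -$70 at Q = 8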